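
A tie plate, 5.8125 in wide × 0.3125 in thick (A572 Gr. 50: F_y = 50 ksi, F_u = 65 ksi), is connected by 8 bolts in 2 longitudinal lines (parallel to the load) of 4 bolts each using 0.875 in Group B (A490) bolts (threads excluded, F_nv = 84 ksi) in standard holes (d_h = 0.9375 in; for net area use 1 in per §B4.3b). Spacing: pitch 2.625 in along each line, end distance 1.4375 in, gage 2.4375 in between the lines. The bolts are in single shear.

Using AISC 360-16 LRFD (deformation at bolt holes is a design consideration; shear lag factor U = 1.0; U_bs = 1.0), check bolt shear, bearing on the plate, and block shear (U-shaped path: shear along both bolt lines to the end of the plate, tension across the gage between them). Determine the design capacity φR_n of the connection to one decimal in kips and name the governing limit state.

Bolt shear: A_b = π(0.875)²/4 = 0.60132 in². φR_n = 0.75 × 84 × 0.60132 × 8 × 1 = 303.1 kips.
Bearing (0.3125 in plate, F_u = 65 ksi): end bolts L_c = 1.4375 − 0.9375/2 = 0.96875, R_n = min(1.2×0.96875×0.3125×65, 2.4×0.875×0.3125×65) = 23.613 kips/bolt; interior L_c = 2.625 − 0.9375 = 1.6875, R_n = 41.133 kips/bolt. φR_n = 0.75 × (2×23.613 + 6×41.133) = 220.5 kips.
Block shear: shear path 2×[1.4375+3×2.625] = 2×9.3125 in, A_gv = 5.8203, A_nv = 2×(9.3125 − 3.5×1)×0.3125 = 3.6328 in²; tension across gage: (2.4375 − 1×1)×0.3125 = 0.44922 in². R_n = min(0.6×65×3.6328, 0.6×50×5.8203) + 1.0×65×0.44922 = min(141.68, 174.61) + 29.199 = 170.88 kips. φR_n = 0.75 × 170.88 = 128.2 kips.
Governing: min(303.1, 220.5, 128.2) = 128.2 kips → block shear.

128.2 kips (block shear governs)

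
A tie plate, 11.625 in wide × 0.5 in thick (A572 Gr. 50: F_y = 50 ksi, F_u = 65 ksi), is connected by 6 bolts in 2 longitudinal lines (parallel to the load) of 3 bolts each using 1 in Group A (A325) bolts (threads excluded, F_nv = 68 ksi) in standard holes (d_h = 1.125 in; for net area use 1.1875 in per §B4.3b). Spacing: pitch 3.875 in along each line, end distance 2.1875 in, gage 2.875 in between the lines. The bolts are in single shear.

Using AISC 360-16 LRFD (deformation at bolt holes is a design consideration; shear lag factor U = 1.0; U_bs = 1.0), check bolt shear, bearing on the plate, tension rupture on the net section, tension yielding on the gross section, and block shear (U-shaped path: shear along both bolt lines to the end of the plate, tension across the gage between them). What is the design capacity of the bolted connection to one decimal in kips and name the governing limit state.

Bolt shear: A_b = π(1)²/4 = 0.7854 in². φR_n = 0.75 × 68 × 0.7854 × 6 × 1 = 240.3 kips.
Bearing (0.5 in plate, F_u = 65 ksi): end bolts L_c = 2.1875 − 1.125/2 = 1.625, R_n = min(1.2×1.625×0.5×65, 2.4×1×0.5×65) = 63.375 kips/bolt; interior L_c = 3.875 − 1.125 = 2.75, R_n = 78 kips/bolt. φR_n = 0.75 × (2×63.375 + 4×78) = 329.1 kips.
Tension rupture (net): A_n = (11.625 − 2×1.1875)×0.5 = 4.625 in² (U = 1.0, A_e = A_n). φR_n = 0.75 × 65 × 4.625 = 225.5 kips.
Tension yield (gross): A_g = 11.625×0.5 = 5.8125 in². φR_n = 0.90 × 50 × 5.8125 = 261.6 kips.
Block shear: shear path 2×[2.1875+2×3.875] = 2×9.9375 in, A_gv = 9.9375, A_nv = 2×(9.9375 − 2.5×1.1875)×0.5 = 6.9688 in²; tension across gage: (2.875 − 1×1.1875)×0.5 = 0.84375 in². R_n = min(0.6×65×6.9688, 0.6×50×9.9375) + 1.0×65×0.84375 = min(271.78, 298.13) + 54.844 = 326.62 kips. φR_n = 0.75 × 326.62 = 245.0 kips.
Governing: min(240.3, 329.1, 225.5, 261.6, 245.0) = 225.5 kips → net-section rupture.

225.5 kips (net-section rupture governs)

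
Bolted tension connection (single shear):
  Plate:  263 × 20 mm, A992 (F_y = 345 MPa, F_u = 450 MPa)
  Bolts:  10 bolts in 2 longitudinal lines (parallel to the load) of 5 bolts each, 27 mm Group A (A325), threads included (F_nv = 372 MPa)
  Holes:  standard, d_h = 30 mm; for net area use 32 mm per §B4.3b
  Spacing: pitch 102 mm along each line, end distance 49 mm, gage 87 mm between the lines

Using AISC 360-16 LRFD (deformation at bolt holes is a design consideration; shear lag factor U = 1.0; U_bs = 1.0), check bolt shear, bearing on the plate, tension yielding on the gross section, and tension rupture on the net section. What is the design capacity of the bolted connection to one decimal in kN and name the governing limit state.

1343.3 kN (net-section rupture governs)

Bolt shear: A_b = π(27)²/4 = 572.56 mm². φR_n = 0.75 × 372 × 572.56 × 10 × 1 = 1597.4 kN.
Bearing (20 mm plate, F_u = 450 MPa): end bolts L_c = 49 − 30/2 = 34, R_n = min(1.2×34×20×450, 2.4×27×20×450) = 367.2 kN/bolt; interior L_c = 102 − 30 = 72, R_n = 583.2 kN/bolt. φR_n = 0.75 × (2×367.2 + 8×583.2) = 4050.0 kN.
Tension yield (gross): A_g = 263×20 = 5260 mm². φR_n = 0.90 × 345 × 5260 = 1633.2 kN.
Tension rupture (net): A_n = (263 − 2×32)×20 = 3980 mm² (U = 1.0, A_e = A_n). φR_n = 0.75 × 450 × 3980 = 1343.3 kN.
Governing: min(1597.4, 4050.0, 1633.2, 1343.3) = 1343.3 kN → net-section rupture.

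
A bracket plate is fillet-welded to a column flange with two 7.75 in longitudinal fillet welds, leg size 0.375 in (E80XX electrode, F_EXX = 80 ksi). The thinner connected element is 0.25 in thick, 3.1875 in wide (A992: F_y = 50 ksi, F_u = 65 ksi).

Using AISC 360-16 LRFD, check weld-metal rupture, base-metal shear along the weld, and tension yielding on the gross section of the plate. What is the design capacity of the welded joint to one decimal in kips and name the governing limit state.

Weld metal: throat = 0.707×0.375 = 0.26513 in, L = 2×7.75 = 15.5 in. φR_n = 0.75 × 0.6 × 80 × 0.26513 × 15.5 = 147.9 kips.
Base metal shear (0.25 in plate): yield φR_n = 1.0×0.6×50×0.25×15.5 = 116.3 kips; rupture φR_n = 0.75×0.6×65×0.25×15.5 = 113.3 kips; take 113.3 kips (rupture).
Tension yield (gross): A_g = 3.1875×0.25 = 0.79688 in². φR_n = 0.90 × 50 × 0.79688 = 35.9 kips.
Governing: min(147.9, 113.3, 35.9) = 35.9 kips → gross-section yield.

35.9 kips (gross-section yield governs)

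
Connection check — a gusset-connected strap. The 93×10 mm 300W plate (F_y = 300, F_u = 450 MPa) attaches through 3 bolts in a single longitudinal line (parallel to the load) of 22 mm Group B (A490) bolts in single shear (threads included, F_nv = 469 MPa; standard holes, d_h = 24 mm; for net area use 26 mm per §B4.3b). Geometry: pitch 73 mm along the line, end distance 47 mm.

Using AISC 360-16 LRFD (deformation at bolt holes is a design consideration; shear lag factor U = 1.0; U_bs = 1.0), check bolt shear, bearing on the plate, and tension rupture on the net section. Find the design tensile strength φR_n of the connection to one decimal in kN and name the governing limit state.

226.1 kN (net-section rupture governs)

Bolt shear: A_b = π(22)²/4 = 380.13 mm². φR_n = 0.75 × 469 × 380.13 × 3 × 1 = 401.1 kN.
Bearing (10 mm plate, F_u = 450 MPa): end bolts L_c = 47 − 24/2 = 35, R_n = min(1.2×35×10×450, 2.4×22×10×450) = 189 kN/bolt; interior L_c = 73 − 24 = 49, R_n = 237.6 kN/bolt. φR_n = 0.75 × (1×189 + 2×237.6) = 498.2 kN.
Tension rupture (net): A_n = (93 − 1×26)×10 = 670 mm² (U = 1.0, A_e = A_n). φR_n = 0.75 × 450 × 670 = 226.1 kN.
Governing: min(401.1, 498.2, 226.1) = 226.1 kN → net-section rupture.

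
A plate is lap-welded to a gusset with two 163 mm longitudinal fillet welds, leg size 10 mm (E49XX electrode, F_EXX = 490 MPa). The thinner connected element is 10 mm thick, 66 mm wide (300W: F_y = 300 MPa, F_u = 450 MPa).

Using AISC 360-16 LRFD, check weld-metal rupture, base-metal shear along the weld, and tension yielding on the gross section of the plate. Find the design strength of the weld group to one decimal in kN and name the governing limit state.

Weld metal: throat = 0.707×10 = 7.07 mm, L = 2×163 = 326 mm. φR_n = 0.75 × 0.6 × 490 × 7.07 × 326 = 508.2 kN.
Base metal shear (10 mm plate): yield φR_n = 1.0×0.6×300×10×326 = 586.8 kN; rupture φR_n = 0.75×0.6×450×10×326 = 660.2 kN; take 586.8 kN (yield).
Tension yield (gross): A_g = 66×10 = 660 mm². φR_n = 0.90 × 300 × 660 = 178.2 kN.
Governing: min(508.2, 586.8, 178.2) = 178.2 kN → gross-section yield.

178.2 kN (gross-section yield governs)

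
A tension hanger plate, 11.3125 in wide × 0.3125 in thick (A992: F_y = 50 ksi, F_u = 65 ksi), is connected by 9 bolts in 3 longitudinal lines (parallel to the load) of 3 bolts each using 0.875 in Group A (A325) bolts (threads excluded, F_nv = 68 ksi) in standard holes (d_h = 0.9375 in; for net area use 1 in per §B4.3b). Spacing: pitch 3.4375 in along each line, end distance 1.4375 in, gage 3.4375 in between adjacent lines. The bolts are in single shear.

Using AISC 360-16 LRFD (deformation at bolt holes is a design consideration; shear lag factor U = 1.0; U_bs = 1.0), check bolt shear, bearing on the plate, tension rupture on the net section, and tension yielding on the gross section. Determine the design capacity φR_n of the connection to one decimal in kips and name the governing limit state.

Bolt shear: A_b = π(0.875)²/4 = 0.60132 in². φR_n = 0.75 × 68 × 0.60132 × 9 × 1 = 276.0 kips.
Bearing (0.3125 in plate, F_u = 65 ksi): end bolts L_c = 1.4375 − 0.9375/2 = 0.96875, R_n = min(1.2×0.96875×0.3125×65, 2.4×0.875×0.3125×65) = 23.613 kips/bolt; interior L_c = 3.4375 − 0.9375 = 2.5, R_n = 42.656 kips/bolt. φR_n = 0.75 × (3×23.613 + 6×42.656) = 245.1 kips.
Tension rupture (net): A_n = (11.3125 − 3×1)×0.3125 = 2.5977 in² (U = 1.0, A_e = A_n). φR_n = 0.75 × 65 × 2.5977 = 126.6 kips.
Tension yield (gross): A_g = 11.3125×0.3125 = 3.5352 in². φR_n = 0.90 × 50 × 3.5352 = 159.1 kips.
Governing: min(276.0, 245.1, 126.6, 159.1) = 126.6 kips → net-section rupture.

126.6 kips (net-section rupture governs)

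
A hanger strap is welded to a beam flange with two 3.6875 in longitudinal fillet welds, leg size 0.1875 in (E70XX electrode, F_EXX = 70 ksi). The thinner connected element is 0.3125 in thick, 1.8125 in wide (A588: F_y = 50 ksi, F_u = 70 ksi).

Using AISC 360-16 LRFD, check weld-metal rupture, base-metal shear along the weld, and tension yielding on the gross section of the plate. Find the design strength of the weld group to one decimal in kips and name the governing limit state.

Weld metal: throat = 0.707×0.1875 = 0.13256 in, L = 2×3.6875 = 7.375 in. φR_n = 0.75 × 0.6 × 70 × 0.13256 × 7.375 = 30.8 kips.
Base metal shear (0.3125 in plate): yield φR_n = 1.0×0.6×50×0.3125×7.375 = 69.1 kips; rupture φR_n = 0.75×0.6×70×0.3125×7.375 = 72.6 kips; take 69.1 kips (yield).
Tension yield (gross): A_g = 1.8125×0.3125 = 0.56641 in². φR_n = 0.90 × 50 × 0.56641 = 25.5 kips.
Governing: min(30.8, 69.1, 25.5) = 25.5 kips → gross-section yield.

25.5 kips (gross-section yield governs)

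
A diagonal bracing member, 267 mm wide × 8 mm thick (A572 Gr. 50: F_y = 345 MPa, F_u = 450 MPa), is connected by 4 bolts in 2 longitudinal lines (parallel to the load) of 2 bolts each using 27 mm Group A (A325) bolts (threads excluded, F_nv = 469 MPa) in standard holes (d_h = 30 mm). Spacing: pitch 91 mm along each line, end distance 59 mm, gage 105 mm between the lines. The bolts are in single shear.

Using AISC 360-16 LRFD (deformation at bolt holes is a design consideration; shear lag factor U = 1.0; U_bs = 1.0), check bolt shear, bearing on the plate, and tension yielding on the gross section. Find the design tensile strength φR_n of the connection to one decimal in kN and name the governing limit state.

Bolt shear: A_b = π(27)²/4 = 572.56 mm². φR_n = 0.75 × 469 × 572.56 × 4 × 1 = 805.6 kN.
Bearing (8 mm plate, F_u = 450 MPa): end bolts L_c = 59 − 30/2 = 44, R_n = min(1.2×44×8×450, 2.4×27×8×450) = 190.08 kN/bolt; interior L_c = 91 − 30 = 61, R_n = 233.28 kN/bolt. φR_n = 0.75 × (2×190.08 + 2×233.28) = 635.0 kN.
Tension yield (gross): A_g = 267×8 = 2136 mm². φR_n = 0.90 × 345 × 2136 = 663.2 kN.
Governing: min(805.6, 635.0, 663.2) = 635.0 kN → bearing.

635.0 kN (bearing governs)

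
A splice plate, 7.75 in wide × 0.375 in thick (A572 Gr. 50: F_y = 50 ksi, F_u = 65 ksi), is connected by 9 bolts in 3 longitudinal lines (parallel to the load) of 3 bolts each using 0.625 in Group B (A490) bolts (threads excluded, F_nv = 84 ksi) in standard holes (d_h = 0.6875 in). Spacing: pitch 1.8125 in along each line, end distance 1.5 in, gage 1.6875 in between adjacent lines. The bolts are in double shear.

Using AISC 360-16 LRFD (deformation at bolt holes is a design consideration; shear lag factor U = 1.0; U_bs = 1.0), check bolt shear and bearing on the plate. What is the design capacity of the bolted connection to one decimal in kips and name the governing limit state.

224.2 kips (bearing governs)

Bolt shear: A_b = π(0.625)²/4 = 0.3068 in². φR_n = 0.75 × 84 × 0.3068 × 9 × 2 = 347.9 kips.
Bearing (0.375 in plate, F_u = 65 ksi): end bolts L_c = 1.5 − 0.6875/2 = 1.15625, R_n = min(1.2×1.15625×0.375×65, 2.4×0.625×0.375×65) = 33.82 kips/bolt; interior L_c = 1.8125 − 0.6875 = 1.125, R_n = 32.906 kips/bolt. φR_n = 0.75 × (3×33.82 + 6×32.906) = 224.2 kips.
Governing: min(347.9, 224.2) = 224.2 kips → bearing.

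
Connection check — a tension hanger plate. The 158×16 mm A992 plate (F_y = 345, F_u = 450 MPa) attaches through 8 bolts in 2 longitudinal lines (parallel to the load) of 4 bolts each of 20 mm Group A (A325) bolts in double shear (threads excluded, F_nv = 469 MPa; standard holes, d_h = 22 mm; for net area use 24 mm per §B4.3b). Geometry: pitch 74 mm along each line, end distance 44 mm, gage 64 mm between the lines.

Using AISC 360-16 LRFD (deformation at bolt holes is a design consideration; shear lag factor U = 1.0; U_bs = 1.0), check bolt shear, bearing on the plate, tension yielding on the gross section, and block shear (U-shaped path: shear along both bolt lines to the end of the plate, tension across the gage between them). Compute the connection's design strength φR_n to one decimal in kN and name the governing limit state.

Bolt shear: A_b = π(20)²/4 = 314.16 mm². φR_n = 0.75 × 469 × 314.16 × 8 × 2 = 1768.1 kN.
Bearing (16 mm plate, F_u = 450 MPa): end bolts L_c = 44 − 22/2 = 33, R_n = min(1.2×33×16×450, 2.4×20×16×450) = 285.12 kN/bolt; interior L_c = 74 − 22 = 52, R_n = 345.6 kN/bolt. φR_n = 0.75 × (2×285.12 + 6×345.6) = 1982.9 kN.
Tension yield (gross): A_g = 158×16 = 2528 mm². φR_n = 0.90 × 345 × 2528 = 784.9 kN.
Block shear: shear path 2×[44+3×74] = 2×266 mm, A_gv = 8512, A_nv = 2×(266 − 3.5×24)×16 = 5824 mm²; tension across gage: (64 − 1×24)×16 = 640 mm². R_n = min(0.6×450×5824, 0.6×345×8512) + 1.0×450×640 = min(1572.5, 1762) + 288 = 1860.5 kN. φR_n = 0.75 × 1860.5 = 1395.4 kN.
Governing: min(1768.1, 1982.9, 784.9, 1395.4) = 784.9 kN → gross-section yield.

784.9 kN (gross-section yield governs)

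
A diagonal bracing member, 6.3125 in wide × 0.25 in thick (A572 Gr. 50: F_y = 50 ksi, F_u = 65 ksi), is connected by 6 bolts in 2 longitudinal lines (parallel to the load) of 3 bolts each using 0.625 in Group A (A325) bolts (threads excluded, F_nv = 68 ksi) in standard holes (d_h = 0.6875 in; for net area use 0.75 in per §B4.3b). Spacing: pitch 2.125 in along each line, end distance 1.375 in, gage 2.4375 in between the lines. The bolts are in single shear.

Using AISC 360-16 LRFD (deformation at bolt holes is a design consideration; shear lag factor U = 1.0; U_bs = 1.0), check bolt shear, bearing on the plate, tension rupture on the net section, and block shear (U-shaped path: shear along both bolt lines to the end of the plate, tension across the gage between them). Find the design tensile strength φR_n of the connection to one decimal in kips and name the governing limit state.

58.7 kips (net-section rupture governs)

Bolt shear: A_b = π(0.625)²/4 = 0.3068 in². φR_n = 0.75 × 68 × 0.3068 × 6 × 1 = 93.9 kips.
Bearing (0.25 in plate, F_u = 65 ksi): end bolts L_c = 1.375 − 0.6875/2 = 1.03125, R_n = min(1.2×1.03125×0.25×65, 2.4×0.625×0.25×65) = 20.109 kips/bolt; interior L_c = 2.125 − 0.6875 = 1.4375, R_n = 24.375 kips/bolt. φR_n = 0.75 × (2×20.109 + 4×24.375) = 103.3 kips.
Tension rupture (net): A_n = (6.3125 − 2×0.75)×0.25 = 1.2031 in² (U = 1.0, A_e = A_n). φR_n = 0.75 × 65 × 1.2031 = 58.7 kips.
Block shear: shear path 2×[1.375+2×2.125] = 2×5.625 in, A_gv = 2.8125, A_nv = 2×(5.625 − 2.5×0.75)×0.25 = 1.875 in²; tension across gage: (2.4375 − 1×0.75)×0.25 = 0.42188 in². R_n = min(0.6×65×1.875, 0.6×50×2.8125) + 1.0×65×0.42188 = min(73.125, 84.375) + 27.422 = 100.55 kips. φR_n = 0.75 × 100.55 = 75.4 kips.
Governing: min(93.9, 103.3, 58.7, 75.4) = 58.7 kips → net-section rupture.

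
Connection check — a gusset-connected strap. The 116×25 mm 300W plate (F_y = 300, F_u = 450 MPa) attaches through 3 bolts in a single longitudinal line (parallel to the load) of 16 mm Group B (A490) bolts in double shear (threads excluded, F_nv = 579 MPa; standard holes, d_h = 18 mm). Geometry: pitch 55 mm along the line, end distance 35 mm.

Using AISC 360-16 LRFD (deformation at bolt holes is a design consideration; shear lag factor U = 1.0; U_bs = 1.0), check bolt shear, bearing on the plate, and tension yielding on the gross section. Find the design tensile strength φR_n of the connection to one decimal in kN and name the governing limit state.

Bolt shear: A_b = π(16)²/4 = 201.06 mm². φR_n = 0.75 × 579 × 201.06 × 3 × 2 = 523.9 kN.
Bearing (25 mm plate, F_u = 450 MPa): end bolts L_c = 35 − 18/2 = 26, R_n = min(1.2×26×25×450, 2.4×16×25×450) = 351 kN/bolt; interior L_c = 55 − 18 = 37, R_n = 432 kN/bolt. φR_n = 0.75 × (1×351 + 2×432) = 911.3 kN.
Tension yield (gross): A_g = 116×25 = 2900 mm². φR_n = 0.90 × 300 × 2900 = 783.0 kN.
Governing: min(523.9, 911.3, 783.0) = 523.9 kN → bolt shear.

523.9 kN (bolt shear governs)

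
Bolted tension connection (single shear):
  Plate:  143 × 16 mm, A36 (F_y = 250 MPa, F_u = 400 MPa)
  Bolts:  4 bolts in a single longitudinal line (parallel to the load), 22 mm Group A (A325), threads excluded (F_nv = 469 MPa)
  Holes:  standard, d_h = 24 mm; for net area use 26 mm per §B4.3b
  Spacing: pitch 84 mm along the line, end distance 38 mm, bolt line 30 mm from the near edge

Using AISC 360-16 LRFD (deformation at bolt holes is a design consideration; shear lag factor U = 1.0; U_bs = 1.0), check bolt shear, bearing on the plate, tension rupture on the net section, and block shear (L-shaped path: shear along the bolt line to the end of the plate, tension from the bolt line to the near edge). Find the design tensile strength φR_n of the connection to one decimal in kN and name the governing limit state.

Bolt shear: A_b = π(22)²/4 = 380.13 mm². φR_n = 0.75 × 469 × 380.13 × 4 × 1 = 534.8 kN.
Bearing (16 mm plate, F_u = 400 MPa): end bolts L_c = 38 − 24/2 = 26, R_n = min(1.2×26×16×400, 2.4×22×16×400) = 199.68 kN/bolt; interior L_c = 84 − 24 = 60, R_n = 337.92 kN/bolt. φR_n = 0.75 × (1×199.68 + 3×337.92) = 910.1 kN.
Tension rupture (net): A_n = (143 − 1×26)×16 = 1872 mm² (U = 1.0, A_e = A_n). φR_n = 0.75 × 400 × 1872 = 561.6 kN.
Block shear: shear path 1×[38+3×84] = 1×290 mm, A_gv = 4640, A_nv = 1×(290 − 3.5×26)×16 = 3184 mm²; tension to near edge: (30 − 0.5×26)×16 = 272 mm². R_n = min(0.6×400×3184, 0.6×250×4640) + 1.0×400×272 = min(764.16, 696) + 108.8 = 804.8 kN. φR_n = 0.75 × 804.8 = 603.6 kN.
Governing: min(534.8, 910.1, 561.6, 603.6) = 534.8 kN → bolt shear.

534.8 kN (bolt shear governs)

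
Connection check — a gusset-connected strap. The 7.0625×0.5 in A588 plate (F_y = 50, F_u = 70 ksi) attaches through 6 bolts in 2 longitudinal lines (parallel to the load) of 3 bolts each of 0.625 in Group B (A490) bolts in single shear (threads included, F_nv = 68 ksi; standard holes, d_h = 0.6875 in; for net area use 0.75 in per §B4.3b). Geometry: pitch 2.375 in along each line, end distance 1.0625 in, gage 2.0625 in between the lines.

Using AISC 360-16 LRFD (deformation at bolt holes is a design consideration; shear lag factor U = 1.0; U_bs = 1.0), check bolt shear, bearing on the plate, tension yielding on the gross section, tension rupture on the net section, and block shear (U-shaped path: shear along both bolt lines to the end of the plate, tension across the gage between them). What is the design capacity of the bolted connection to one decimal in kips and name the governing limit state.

93.9 kips (bolt shear governs)

Bolt shear: A_b = π(0.625)²/4 = 0.3068 in². φR_n = 0.75 × 68 × 0.3068 × 6 × 1 = 93.9 kips.
Bearing (0.5 in plate, F_u = 70 ksi): end bolts L_c = 1.0625 − 0.6875/2 = 0.71875, R_n = min(1.2×0.71875×0.5×70, 2.4×0.625×0.5×70) = 30.188 kips/bolt; interior L_c = 2.375 − 0.6875 = 1.6875, R_n = 52.5 kips/bolt. φR_n = 0.75 × (2×30.188 + 4×52.5) = 202.8 kips.
Tension yield (gross): A_g = 7.0625×0.5 = 3.5313 in². φR_n = 0.90 × 50 × 3.5313 = 158.9 kips.
Tension rupture (net): A_n = (7.0625 − 2×0.75)×0.5 = 2.7813 in² (U = 1.0, A_e = A_n). φR_n = 0.75 × 70 × 2.7813 = 146.0 kips.
Block shear: shear path 2×[1.0625+2×2.375] = 2×5.8125 in, A_gv = 5.8125, A_nv = 2×(5.8125 − 2.5×0.75)×0.5 = 3.9375 in²; tension across gage: (2.0625 − 1×0.75)×0.5 = 0.65625 in². R_n = min(0.6×70×3.9375, 0.6×50×5.8125) + 1.0×70×0.65625 = min(165.38, 174.38) + 45.938 = 211.32 kips. φR_n = 0.75 × 211.32 = 158.5 kips.
Governing: min(93.9, 202.8, 158.9, 146.0, 158.5) = 93.9 kips → bolt shear.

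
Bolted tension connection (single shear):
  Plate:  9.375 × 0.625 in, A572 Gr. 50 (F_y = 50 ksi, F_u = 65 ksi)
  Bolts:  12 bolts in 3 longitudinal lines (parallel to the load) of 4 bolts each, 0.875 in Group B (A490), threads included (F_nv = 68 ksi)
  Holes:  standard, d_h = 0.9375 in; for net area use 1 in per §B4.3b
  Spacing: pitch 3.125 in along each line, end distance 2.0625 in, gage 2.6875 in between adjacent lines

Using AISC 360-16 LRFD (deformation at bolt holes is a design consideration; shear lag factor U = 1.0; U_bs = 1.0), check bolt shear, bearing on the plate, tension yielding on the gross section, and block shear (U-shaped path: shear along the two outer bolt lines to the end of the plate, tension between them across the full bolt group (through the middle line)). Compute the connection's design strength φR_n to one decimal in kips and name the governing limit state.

Bolt shear: A_b = π(0.875)²/4 = 0.60132 in². φR_n = 0.75 × 68 × 0.60132 × 12 × 1 = 368.0 kips.
Bearing (0.625 in plate, F_u = 65 ksi): end bolts L_c = 2.0625 − 0.9375/2 = 1.59375, R_n = min(1.2×1.59375×0.625×65, 2.4×0.875×0.625×65) = 77.695 kips/bolt; interior L_c = 3.125 − 0.9375 = 2.1875, R_n = 85.313 kips/bolt. φR_n = 0.75 × (3×77.695 + 9×85.313) = 750.7 kips.
Tension yield (gross): A_g = 9.375×0.625 = 5.8594 in². φR_n = 0.90 × 50 × 5.8594 = 263.7 kips.
Block shear: shear path 2×[2.0625+3×3.125] = 2×11.4375 in, A_gv = 14.297, A_nv = 2×(11.4375 − 3.5×1)×0.625 = 9.9219 in²; tension across gage: (5.375 − 2×1)×0.625 = 2.1094 in². R_n = min(0.6×65×9.9219, 0.6×50×14.297) + 1.0×65×2.1094 = min(386.95, 428.91) + 137.11 = 524.06 kips. φR_n = 0.75 × 524.06 = 393.0 kips.
Governing: min(368.0, 750.7, 263.7, 393.0) = 263.7 kips → gross-section yield.

263.7 kips (gross-section yield governs)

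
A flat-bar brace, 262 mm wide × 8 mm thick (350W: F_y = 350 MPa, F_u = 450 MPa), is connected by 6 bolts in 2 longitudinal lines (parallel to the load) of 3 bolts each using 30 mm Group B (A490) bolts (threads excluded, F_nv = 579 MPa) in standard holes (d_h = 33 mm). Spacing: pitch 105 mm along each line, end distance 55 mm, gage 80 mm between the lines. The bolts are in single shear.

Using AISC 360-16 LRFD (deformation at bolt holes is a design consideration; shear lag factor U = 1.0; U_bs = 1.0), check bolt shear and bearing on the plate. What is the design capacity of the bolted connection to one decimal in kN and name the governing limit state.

Bolt shear: A_b = π(30)²/4 = 706.86 mm². φR_n = 0.75 × 579 × 706.86 × 6 × 1 = 1841.7 kN.
Bearing (8 mm plate, F_u = 450 MPa): end bolts L_c = 55 − 33/2 = 38.5, R_n = min(1.2×38.5×8×450, 2.4×30×8×450) = 166.32 kN/bolt; interior L_c = 105 − 33 = 72, R_n = 259.2 kN/bolt. φR_n = 0.75 × (2×166.32 + 4×259.2) = 1027.1 kN.
Governing: min(1841.7, 1027.1) = 1027.1 kN → bearing.

1027.1 kN (bearing governs)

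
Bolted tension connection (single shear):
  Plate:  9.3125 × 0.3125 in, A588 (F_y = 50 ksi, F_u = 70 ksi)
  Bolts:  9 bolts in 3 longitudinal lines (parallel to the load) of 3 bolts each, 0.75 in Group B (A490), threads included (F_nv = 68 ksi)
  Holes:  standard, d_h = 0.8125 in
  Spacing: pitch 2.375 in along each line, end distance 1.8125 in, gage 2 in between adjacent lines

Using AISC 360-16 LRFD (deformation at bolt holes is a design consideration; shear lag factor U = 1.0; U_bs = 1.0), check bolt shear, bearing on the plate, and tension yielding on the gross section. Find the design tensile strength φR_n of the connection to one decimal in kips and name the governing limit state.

131.0 kips (gross-section yield governs)

Bolt shear: A_b = π(0.75)²/4 = 0.44179 in². φR_n = 0.75 × 68 × 0.44179 × 9 × 1 = 202.8 kips.
Bearing (0.3125 in plate, F_u = 70 ksi): end bolts L_c = 1.8125 − 0.8125/2 = 1.40625, R_n = min(1.2×1.40625×0.3125×70, 2.4×0.75×0.3125×70) = 36.914 kips/bolt; interior L_c = 2.375 − 0.8125 = 1.5625, R_n = 39.375 kips/bolt. φR_n = 0.75 × (3×36.914 + 6×39.375) = 260.2 kips.
Tension yield (gross): A_g = 9.3125×0.3125 = 2.9102 in². φR_n = 0.90 × 50 × 2.9102 = 131.0 kips.
Governing: min(202.8, 260.2, 131.0) = 131.0 kips → gross-section yield.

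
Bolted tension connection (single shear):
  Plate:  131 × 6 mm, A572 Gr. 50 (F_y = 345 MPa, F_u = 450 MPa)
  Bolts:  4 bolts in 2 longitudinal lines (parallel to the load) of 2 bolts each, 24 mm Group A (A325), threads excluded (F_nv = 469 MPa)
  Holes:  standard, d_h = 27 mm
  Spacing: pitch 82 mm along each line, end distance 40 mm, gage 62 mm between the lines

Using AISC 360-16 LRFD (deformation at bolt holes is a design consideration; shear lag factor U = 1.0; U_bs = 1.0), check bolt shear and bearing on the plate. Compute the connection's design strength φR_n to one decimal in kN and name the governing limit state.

Bolt shear: A_b = π(24)²/4 = 452.39 mm². φR_n = 0.75 × 469 × 452.39 × 4 × 1 = 636.5 kN.
Bearing (6 mm plate, F_u = 450 MPa): end bolts L_c = 40 − 27/2 = 26.5, R_n = min(1.2×26.5×6×450, 2.4×24×6×450) = 85.86 kN/bolt; interior L_c = 82 − 27 = 55, R_n = 155.52 kN/bolt. φR_n = 0.75 × (2×85.86 + 2×155.52) = 362.1 kN.
Governing: min(636.5, 362.1) = 362.1 kN → bearing.

362.1 kN (bearing governs)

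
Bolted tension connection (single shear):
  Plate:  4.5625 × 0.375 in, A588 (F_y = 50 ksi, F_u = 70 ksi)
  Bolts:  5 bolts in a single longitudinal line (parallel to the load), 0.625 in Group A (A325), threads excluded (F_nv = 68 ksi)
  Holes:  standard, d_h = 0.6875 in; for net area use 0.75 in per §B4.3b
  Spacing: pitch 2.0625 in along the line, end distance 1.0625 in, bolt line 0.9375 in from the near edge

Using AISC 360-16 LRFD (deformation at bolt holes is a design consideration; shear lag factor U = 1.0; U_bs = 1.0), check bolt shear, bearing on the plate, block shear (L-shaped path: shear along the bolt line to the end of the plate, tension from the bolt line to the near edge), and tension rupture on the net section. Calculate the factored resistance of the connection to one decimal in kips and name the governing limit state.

75.1 kips (net-section rupture governs)

Bolt shear: A_b = π(0.625)²/4 = 0.3068 in². φR_n = 0.75 × 68 × 0.3068 × 5 × 1 = 78.2 kips.
Bearing (0.375 in plate, F_u = 70 ksi): end bolts L_c = 1.0625 − 0.6875/2 = 0.71875, R_n = min(1.2×0.71875×0.375×70, 2.4×0.625×0.375×70) = 22.641 kips/bolt; interior L_c = 2.0625 − 0.6875 = 1.375, R_n = 39.375 kips/bolt. φR_n = 0.75 × (1×22.641 + 4×39.375) = 135.1 kips.
Block shear: shear path 1×[1.0625+4×2.0625] = 1×9.3125 in, A_gv = 3.4922, A_nv = 1×(9.3125 − 4.5×0.75)×0.375 = 2.2266 in²; tension to near edge: (0.9375 − 0.5×0.75)×0.375 = 0.21094 in². R_n = min(0.6×70×2.2266, 0.6×50×3.4922) + 1.0×70×0.21094 = min(93.517, 104.77) + 14.766 = 108.28 kips. φR_n = 0.75 × 108.28 = 81.2 kips.
Tension rupture (net): A_n = (4.5625 − 1×0.75)×0.375 = 1.4297 in² (U = 1.0, A_e = A_n). φR_n = 0.75 × 70 × 1.4297 = 75.1 kips.
Governing: min(78.2, 135.1, 81.2, 75.1) = 75.1 kips → net-section rupture.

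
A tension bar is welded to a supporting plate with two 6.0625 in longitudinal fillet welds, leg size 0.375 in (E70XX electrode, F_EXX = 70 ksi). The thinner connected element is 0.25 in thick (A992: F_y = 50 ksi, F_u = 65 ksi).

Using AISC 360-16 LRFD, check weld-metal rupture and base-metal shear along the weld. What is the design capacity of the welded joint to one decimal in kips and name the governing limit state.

88.7 kips (base-metal shear governs)

Weld metal: throat = 0.707×0.375 = 0.26513 in, L = 2×6.0625 = 12.125 in. φR_n = 0.75 × 0.6 × 70 × 0.26513 × 12.125 = 101.3 kips.
Base metal shear (0.25 in plate): yield φR_n = 1.0×0.6×50×0.25×12.125 = 90.9 kips; rupture φR_n = 0.75×0.6×65×0.25×12.125 = 88.7 kips; take 88.7 kips (rupture).
Governing: min(101.3, 88.7) = 88.7 kips → base-metal shear.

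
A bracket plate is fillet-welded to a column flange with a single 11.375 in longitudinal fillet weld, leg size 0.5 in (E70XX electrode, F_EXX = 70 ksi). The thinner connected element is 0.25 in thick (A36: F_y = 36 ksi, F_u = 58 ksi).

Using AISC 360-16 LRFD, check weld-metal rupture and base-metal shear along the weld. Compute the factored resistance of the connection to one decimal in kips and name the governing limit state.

Weld metal: throat = 0.707×0.5 = 0.3535 in, L = 11.375 in. φR_n = 0.75 × 0.6 × 70 × 0.3535 × 11.375 = 126.7 kips.
Base metal shear (0.25 in plate): yield φR_n = 1.0×0.6×36×0.25×11.375 = 61.4 kips; rupture φR_n = 0.75×0.6×58×0.25×11.375 = 74.2 kips; take 61.4 kips (yield).
Governing: min(126.7, 61.4) = 61.4 kips → base-metal shear.

61.4 kips (base-metal shear governs)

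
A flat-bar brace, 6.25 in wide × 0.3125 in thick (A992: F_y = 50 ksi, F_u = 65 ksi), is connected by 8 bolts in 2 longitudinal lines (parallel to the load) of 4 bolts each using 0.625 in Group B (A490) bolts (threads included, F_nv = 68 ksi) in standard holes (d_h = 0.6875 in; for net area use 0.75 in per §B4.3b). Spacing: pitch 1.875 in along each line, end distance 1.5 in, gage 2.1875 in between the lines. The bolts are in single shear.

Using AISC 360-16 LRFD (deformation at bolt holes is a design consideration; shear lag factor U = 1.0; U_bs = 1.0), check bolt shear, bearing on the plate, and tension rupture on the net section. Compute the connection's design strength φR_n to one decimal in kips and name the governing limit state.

Bolt shear: A_b = π(0.625)²/4 = 0.3068 in². φR_n = 0.75 × 68 × 0.3068 × 8 × 1 = 125.2 kips.
Bearing (0.3125 in plate, F_u = 65 ksi): end bolts L_c = 1.5 − 0.6875/2 = 1.15625, R_n = min(1.2×1.15625×0.3125×65, 2.4×0.625×0.3125×65) = 28.184 kips/bolt; interior L_c = 1.875 − 0.6875 = 1.1875, R_n = 28.945 kips/bolt. φR_n = 0.75 × (2×28.184 + 6×28.945) = 172.5 kips.
Tension rupture (net): A_n = (6.25 − 2×0.75)×0.3125 = 1.4844 in² (U = 1.0, A_e = A_n). φR_n = 0.75 × 65 × 1.4844 = 72.4 kips.
Governing: min(125.2, 172.5, 72.4) = 72.4 kips → net-section rupture.

72.4 kips (net-section rupture governs)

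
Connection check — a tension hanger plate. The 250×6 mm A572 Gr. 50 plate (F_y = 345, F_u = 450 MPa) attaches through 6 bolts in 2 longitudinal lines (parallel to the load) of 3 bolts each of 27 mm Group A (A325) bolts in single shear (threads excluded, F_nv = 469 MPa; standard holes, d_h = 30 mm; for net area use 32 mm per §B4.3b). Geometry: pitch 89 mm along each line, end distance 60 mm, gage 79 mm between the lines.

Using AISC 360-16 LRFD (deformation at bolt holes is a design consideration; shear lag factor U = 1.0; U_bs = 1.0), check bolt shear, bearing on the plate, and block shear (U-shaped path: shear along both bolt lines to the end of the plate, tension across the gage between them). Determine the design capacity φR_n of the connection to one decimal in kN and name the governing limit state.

Bolt shear: A_b = π(27)²/4 = 572.56 mm². φR_n = 0.75 × 469 × 572.56 × 6 × 1 = 1208.4 kN.
Bearing (6 mm plate, F_u = 450 MPa): end bolts L_c = 60 − 30/2 = 45, R_n = min(1.2×45×6×450, 2.4×27×6×450) = 145.8 kN/bolt; interior L_c = 89 − 30 = 59, R_n = 174.96 kN/bolt. φR_n = 0.75 × (2×145.8 + 4×174.96) = 743.6 kN.
Block shear: shear path 2×[60+2×89] = 2×238 mm, A_gv = 2856, A_nv = 2×(238 − 2.5×32)×6 = 1896 mm²; tension across gage: (79 − 1×32)×6 = 282 mm². R_n = min(0.6×450×1896, 0.6×345×2856) + 1.0×450×282 = min(511.92, 591.19) + 126.9 = 638.82 kN. φR_n = 0.75 × 638.82 = 479.1 kN.
Governing: min(1208.4, 743.6, 479.1) = 479.1 kN → block shear.

479.1 kN (block shear governs)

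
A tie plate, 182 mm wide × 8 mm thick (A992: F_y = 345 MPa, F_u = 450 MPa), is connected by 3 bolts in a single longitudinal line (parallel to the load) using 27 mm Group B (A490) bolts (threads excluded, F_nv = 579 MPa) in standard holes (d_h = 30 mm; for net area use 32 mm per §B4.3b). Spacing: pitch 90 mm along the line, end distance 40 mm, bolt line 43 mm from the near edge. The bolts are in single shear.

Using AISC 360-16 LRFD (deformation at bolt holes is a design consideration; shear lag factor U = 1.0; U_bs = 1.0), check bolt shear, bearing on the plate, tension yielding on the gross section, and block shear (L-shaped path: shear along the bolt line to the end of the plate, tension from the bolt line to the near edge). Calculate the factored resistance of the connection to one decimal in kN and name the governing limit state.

299.7 kN (block shear governs)

Bolt shear: A_b = π(27)²/4 = 572.56 mm². φR_n = 0.75 × 579 × 572.56 × 3 × 1 = 745.9 kN.
Bearing (8 mm plate, F_u = 450 MPa): end bolts L_c = 40 − 30/2 = 25, R_n = min(1.2×25×8×450, 2.4×27×8×450) = 108 kN/bolt; interior L_c = 90 − 30 = 60, R_n = 233.28 kN/bolt. φR_n = 0.75 × (1×108 + 2×233.28) = 430.9 kN.
Tension yield (gross): A_g = 182×8 = 1456 mm². φR_n = 0.90 × 345 × 1456 = 452.1 kN.
Block shear: shear path 1×[40+2×90] = 1×220 mm, A_gv = 1760, A_nv = 1×(220 − 2.5×32)×8 = 1120 mm²; tension to near edge: (43 − 0.5×32)×8 = 216 mm². R_n = min(0.6×450×1120, 0.6×345×1760) + 1.0×450×216 = min(302.4, 364.32) + 97.2 = 399.6 kN. φR_n = 0.75 × 399.6 = 299.7 kN.
Governing: min(745.9, 430.9, 452.1, 299.7) = 299.7 kN → block shear.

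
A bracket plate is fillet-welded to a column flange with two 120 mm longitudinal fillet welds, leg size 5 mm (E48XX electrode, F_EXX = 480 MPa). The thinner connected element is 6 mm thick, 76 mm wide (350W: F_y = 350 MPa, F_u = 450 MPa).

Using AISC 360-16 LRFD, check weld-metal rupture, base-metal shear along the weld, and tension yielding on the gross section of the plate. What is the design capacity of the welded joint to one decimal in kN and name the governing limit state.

Weld metal: throat = 0.707×5 = 3.535 mm, L = 2×120 = 240 mm. φR_n = 0.75 × 0.6 × 480 × 3.535 × 240 = 183.3 kN.
Base metal shear (6 mm plate): yield φR_n = 1.0×0.6×350×6×240 = 302.4 kN; rupture φR_n = 0.75×0.6×450×6×240 = 291.6 kN; take 291.6 kN (rupture).
Tension yield (gross): A_g = 76×6 = 456 mm². φR_n = 0.90 × 350 × 456 = 143.6 kN.
Governing: min(183.3, 291.6, 143.6) = 143.6 kN → gross-section yield.

143.6 kN (gross-section yield governs)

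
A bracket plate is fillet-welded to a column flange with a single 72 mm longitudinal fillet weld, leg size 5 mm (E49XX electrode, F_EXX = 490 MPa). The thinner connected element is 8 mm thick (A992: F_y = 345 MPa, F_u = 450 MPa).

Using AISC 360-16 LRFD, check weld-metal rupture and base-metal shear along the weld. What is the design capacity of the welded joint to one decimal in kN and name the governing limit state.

Weld metal: throat = 0.707×5 = 3.535 mm, L = 72 mm. φR_n = 0.75 × 0.6 × 490 × 3.535 × 72 = 56.1 kN.
Base metal shear (8 mm plate): yield φR_n = 1.0×0.6×345×8×72 = 119.2 kN; rupture φR_n = 0.75×0.6×450×8×72 = 116.6 kN; take 116.6 kN (rupture).
Governing: min(56.1, 116.6) = 56.1 kN → weld metal.

56.1 kN (weld metal governs)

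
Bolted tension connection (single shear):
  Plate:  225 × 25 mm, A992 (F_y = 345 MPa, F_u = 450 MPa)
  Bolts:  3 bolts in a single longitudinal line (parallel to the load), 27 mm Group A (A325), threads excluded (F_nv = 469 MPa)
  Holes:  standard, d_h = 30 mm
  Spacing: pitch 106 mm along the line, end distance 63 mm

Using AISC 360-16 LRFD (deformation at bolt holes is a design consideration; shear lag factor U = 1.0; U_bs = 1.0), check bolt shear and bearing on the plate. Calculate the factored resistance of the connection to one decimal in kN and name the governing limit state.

Bolt shear: A_b = π(27)²/4 = 572.56 mm². φR_n = 0.75 × 469 × 572.56 × 3 × 1 = 604.2 kN.
Bearing (25 mm plate, F_u = 450 MPa): end bolts L_c = 63 − 30/2 = 48, R_n = min(1.2×48×25×450, 2.4×27×25×450) = 648 kN/bolt; interior L_c = 106 − 30 = 76, R_n = 729 kN/bolt. φR_n = 0.75 × (1×648 + 2×729) = 1579.5 kN.
Governing: min(604.2, 1579.5) = 604.2 kN → bolt shear.

604.2 kN (bolt shear governs)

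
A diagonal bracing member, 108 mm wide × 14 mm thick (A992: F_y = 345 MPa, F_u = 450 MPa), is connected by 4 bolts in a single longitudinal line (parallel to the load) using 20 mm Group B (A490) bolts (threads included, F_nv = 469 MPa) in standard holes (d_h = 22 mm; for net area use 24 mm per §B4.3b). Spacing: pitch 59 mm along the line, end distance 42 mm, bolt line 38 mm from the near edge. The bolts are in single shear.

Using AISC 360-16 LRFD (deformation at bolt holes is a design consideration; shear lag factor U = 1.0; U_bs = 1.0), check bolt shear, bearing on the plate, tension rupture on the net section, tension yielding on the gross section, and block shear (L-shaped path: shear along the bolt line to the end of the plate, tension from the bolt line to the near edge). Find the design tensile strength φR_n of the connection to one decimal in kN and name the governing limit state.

Bolt shear: A_b = π(20)²/4 = 314.16 mm². φR_n = 0.75 × 469 × 314.16 × 4 × 1 = 442.0 kN.
Bearing (14 mm plate, F_u = 450 MPa): end bolts L_c = 42 − 22/2 = 31, R_n = min(1.2×31×14×450, 2.4×20×14×450) = 234.36 kN/bolt; interior L_c = 59 − 22 = 37, R_n = 279.72 kN/bolt. φR_n = 0.75 × (1×234.36 + 3×279.72) = 805.1 kN.
Tension rupture (net): A_n = (108 − 1×24)×14 = 1176 mm² (U = 1.0, A_e = A_n). φR_n = 0.75 × 450 × 1176 = 396.9 kN.
Tension yield (gross): A_g = 108×14 = 1512 mm². φR_n = 0.90 × 345 × 1512 = 469.5 kN.
Block shear: shear path 1×[42+3×59] = 1×219 mm, A_gv = 3066, A_nv = 1×(219 − 3.5×24)×14 = 1890 mm²; tension to near edge: (38 − 0.5×24)×14 = 364 mm². R_n = min(0.6×450×1890, 0.6×345×3066) + 1.0×450×364 = min(510.3, 634.66) + 163.8 = 674.1 kN. φR_n = 0.75 × 674.1 = 505.6 kN.
Governing: min(442.0, 805.1, 396.9, 469.5, 505.6) = 396.9 kN → net-section rupture.

396.9 kN (net-section rupture governs)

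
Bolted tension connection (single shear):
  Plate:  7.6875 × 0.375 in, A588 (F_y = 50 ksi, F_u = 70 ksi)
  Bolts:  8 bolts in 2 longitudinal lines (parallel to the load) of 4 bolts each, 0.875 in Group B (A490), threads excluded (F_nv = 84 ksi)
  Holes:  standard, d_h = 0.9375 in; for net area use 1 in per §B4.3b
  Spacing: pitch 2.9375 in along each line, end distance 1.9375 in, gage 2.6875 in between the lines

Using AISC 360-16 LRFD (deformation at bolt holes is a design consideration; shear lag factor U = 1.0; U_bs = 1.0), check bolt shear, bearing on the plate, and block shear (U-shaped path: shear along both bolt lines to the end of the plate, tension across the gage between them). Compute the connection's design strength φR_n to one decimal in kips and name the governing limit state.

204.5 kips (block shear governs)

Bolt shear: A_b = π(0.875)²/4 = 0.60132 in². φR_n = 0.75 × 84 × 0.60132 × 8 × 1 = 303.1 kips.
Bearing (0.375 in plate, F_u = 70 ksi): end bolts L_c = 1.9375 − 0.9375/2 = 1.46875, R_n = min(1.2×1.46875×0.375×70, 2.4×0.875×0.375×70) = 46.266 kips/bolt; interior L_c = 2.9375 − 0.9375 = 2, R_n = 55.125 kips/bolt. φR_n = 0.75 × (2×46.266 + 6×55.125) = 317.5 kips.
Block shear: shear path 2×[1.9375+3×2.9375] = 2×10.75 in, A_gv = 8.0625, A_nv = 2×(10.75 − 3.5×1)×0.375 = 5.4375 in²; tension across gage: (2.6875 − 1×1)×0.375 = 0.63281 in². R_n = min(0.6×70×5.4375, 0.6×50×8.0625) + 1.0×70×0.63281 = min(228.38, 241.88) + 44.297 = 272.68 kips. φR_n = 0.75 × 272.68 = 204.5 kips.
Governing: min(303.1, 317.5, 204.5) = 204.5 kips → block shear.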